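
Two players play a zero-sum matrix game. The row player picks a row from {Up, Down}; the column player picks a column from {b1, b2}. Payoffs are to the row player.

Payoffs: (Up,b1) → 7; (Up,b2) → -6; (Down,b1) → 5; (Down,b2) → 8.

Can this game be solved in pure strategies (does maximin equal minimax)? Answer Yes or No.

Row minima: Up → -6, Down → 5; maximin = 5.
Column maxima: b1 → 7, b2 → 8; minimax = 7.
5 ≠ 7, so no pure-strategy equilibrium exists.

No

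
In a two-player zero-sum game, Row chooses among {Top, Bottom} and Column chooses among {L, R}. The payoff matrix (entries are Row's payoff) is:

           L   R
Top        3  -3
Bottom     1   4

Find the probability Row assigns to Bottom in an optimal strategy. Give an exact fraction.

Row minima: Top → -3, Bottom → 1; maximin = 1.
Column maxima: L → 3, R → 4; minimax = 3.
1 ≠ 3, so there is no saddle point; optimal play is mixed.
Let Row play Top with probability p. Expected payoff against L: 3p + 1(1−p) = 2p + 1; against R: (-3)p + 4(1−p) = −7p + 4.
Setting these equal: 2p + 1 = −7p + 4 ⇒ 9p = 3 ⇒ p = 1/3, and the value is (2)·(1/3) + 1 = 5/3.
For Column: with q = P(L), equating Top's and Bottom's payoffs gives 6q − 3 = −3q + 4 ⇒ q = 7/9.

2/3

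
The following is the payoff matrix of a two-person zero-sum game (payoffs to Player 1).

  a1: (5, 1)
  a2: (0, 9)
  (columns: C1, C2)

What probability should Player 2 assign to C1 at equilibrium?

Row minima: a1 → 1, a2 → 0; maximin = 1.
Column maxima: C1 → 5, C2 → 9; minimax = 5.
1 ≠ 5, so there is no saddle point; optimal play is mixed.
Let Player 1 play a1 with probability p. Expected payoff against C1: 5p + 0(1−p) = 5p; against C2: 1p + 9(1−p) = −8p + 9.
Setting these equal: 5p = −8p + 9 ⇒ 13p = 9 ⇒ p = 9/13, and the value is (5)·(9/13) = 45/13.
For Player 2: with q = P(C1), equating a1's and a2's payoffs gives 4q + 1 = −9q + 9 ⇒ q = 8/13.

8/13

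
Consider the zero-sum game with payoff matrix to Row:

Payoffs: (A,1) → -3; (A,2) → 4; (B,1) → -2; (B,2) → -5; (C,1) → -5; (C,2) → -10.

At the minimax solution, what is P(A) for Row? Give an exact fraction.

3/10

Row minima: A → -3, B → -5, C → -10; maximin = -3.
Column maxima: 1 → -2, 2 → 4; minimax = -2.
-3 ≠ -2, so there is no saddle point; optimal play is mixed.
C is strictly dominated by A, so Row never plays it.
On the remaining 2×2 (A, B vs 1, 2):
Let Row play A with probability p. Expected payoff against 1: (-3)p + (-2)(1−p) = −p − 2; against 2: 4p + (-5)(1−p) = 9p − 5.
Setting these equal: −p − 2 = 9p − 5 ⇒ −10p = -3 ⇒ p = 3/10, and the value is (-1)·(3/10) − 2 = -23/10.
For Column: with q = P(1), equating A's and B's payoffs gives −7q + 4 = 3q − 5 ⇒ q = 9/10.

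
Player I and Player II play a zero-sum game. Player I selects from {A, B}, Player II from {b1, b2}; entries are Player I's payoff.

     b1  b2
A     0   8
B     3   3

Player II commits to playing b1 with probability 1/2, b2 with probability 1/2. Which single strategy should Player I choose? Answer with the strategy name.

Expected payoff of A: (1/2)·0 + (1/2)·8 = 4.
Expected payoff of B: (1/2)·3 + (1/2)·3 = 3.
The largest is 4, so Player I's best response is A.

A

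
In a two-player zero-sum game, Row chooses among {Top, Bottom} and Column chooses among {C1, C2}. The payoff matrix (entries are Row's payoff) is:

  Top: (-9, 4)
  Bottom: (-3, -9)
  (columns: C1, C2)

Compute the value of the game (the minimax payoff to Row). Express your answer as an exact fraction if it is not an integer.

-93/19

Row minima: Top → -9, Bottom → -9; maximin = -9.
Column maxima: C1 → -3, C2 → 4; minimax = -3.
-9 ≠ -3, so there is no saddle point; optimal play is mixed.
Let Row play Top with probability p. Expected payoff against C1: (-9)p + (-3)(1−p) = −6p − 3; against C2: 4p + (-9)(1−p) = 13p − 9.
Setting these equal: −6p − 3 = 13p − 9 ⇒ −19p = -6 ⇒ p = 6/19, and the value is (-6)·(6/19) − 3 = -93/19.
For Column: with q = P(C1), equating Top's and Bottom's payoffs gives −13q + 4 = 6q − 9 ⇒ q = 13/19.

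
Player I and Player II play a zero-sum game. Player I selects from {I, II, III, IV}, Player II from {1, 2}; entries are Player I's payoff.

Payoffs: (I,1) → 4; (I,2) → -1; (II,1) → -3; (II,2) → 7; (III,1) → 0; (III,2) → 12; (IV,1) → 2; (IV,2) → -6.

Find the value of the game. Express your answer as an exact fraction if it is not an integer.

Row minima: I → -1, II → -3, III → 0, IV → -6; maximin = 0.
Column maxima: 1 → 4, 2 → 12; minimax = 4.
0 ≠ 4, so there is no saddle point; optimal play is mixed.
II is strictly dominated by III, so Player I never plays it.
IV is strictly dominated by I, so Player I never plays it.
On the remaining 2×2 (I, III vs 1, 2):
Let Player I play I with probability p. Expected payoff against 1: 4p + 0(1−p) = 4p; against 2: (-1)p + 12(1−p) = −13p + 12.
Setting these equal: 4p = −13p + 12 ⇒ 17p = 12 ⇒ p = 12/17, and the value is (4)·(12/17) = 48/17.
For Player II: with q = P(1), equating I's and III's payoffs gives 5q − 1 = −12q + 12 ⇒ q = 13/17.

48/17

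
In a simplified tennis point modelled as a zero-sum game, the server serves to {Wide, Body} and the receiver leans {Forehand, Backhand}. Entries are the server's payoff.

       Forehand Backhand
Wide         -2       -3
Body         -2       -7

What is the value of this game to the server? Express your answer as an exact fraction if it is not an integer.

Row minima: Wide → -3, Body → -7; maximin = -3.
Column maxima: Forehand → -2, Backhand → -3; minimax = -3.
Since maximin = minimax = -3, there is a saddle point and the value is -3.

-3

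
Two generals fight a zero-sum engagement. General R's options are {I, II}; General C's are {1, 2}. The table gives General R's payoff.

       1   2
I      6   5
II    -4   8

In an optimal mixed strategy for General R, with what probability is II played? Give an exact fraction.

1/13

Row minima: I → 5, II → -4; maximin = 5.
Column maxima: 1 → 6, 2 → 8; minimax = 6.
5 ≠ 6, so there is no saddle point; optimal play is mixed.
Let General R play I with probability p. Expected payoff against 1: 6p + (-4)(1−p) = 10p − 4; against 2: 5p + 8(1−p) = −3p + 8.
Setting these equal: 10p − 4 = −3p + 8 ⇒ 13p = 12 ⇒ p = 12/13, and the value is (10)·(12/13) − 4 = 68/13.
For General C: with q = P(1), equating I's and II's payoffs gives q + 5 = −12q + 8 ⇒ q = 3/13.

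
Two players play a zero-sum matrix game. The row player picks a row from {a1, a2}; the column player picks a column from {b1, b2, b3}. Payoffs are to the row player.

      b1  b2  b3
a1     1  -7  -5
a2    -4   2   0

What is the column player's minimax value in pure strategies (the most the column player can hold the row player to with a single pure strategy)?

0

Column maxima: b1 → 1, b2 → 2, b3 → 0.
The smallest of these is 0.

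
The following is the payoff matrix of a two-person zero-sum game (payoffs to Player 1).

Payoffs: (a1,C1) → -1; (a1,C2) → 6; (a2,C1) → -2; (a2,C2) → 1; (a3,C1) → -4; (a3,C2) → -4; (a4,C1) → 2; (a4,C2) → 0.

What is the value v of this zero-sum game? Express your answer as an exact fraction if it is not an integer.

4/3

Row minima: a1 → -1, a2 → -2, a3 → -4, a4 → 0; maximin = 0.
Column maxima: C1 → 2, C2 → 6; minimax = 2.
0 ≠ 2, so there is no saddle point; optimal play is mixed.
a2 is strictly dominated by a1, so Player 1 never plays it.
a3 is strictly dominated by a1, so Player 1 never plays it.
On the remaining 2×2 (a1, a4 vs C1, C2):
Let Player 1 play a1 with probability p. Expected payoff against C1: (-1)p + 2(1−p) = −3p + 2; against C2: 6p + 0(1−p) = 6p.
Setting these equal: −3p + 2 = 6p ⇒ −9p = -2 ⇒ p = 2/9, and the value is (-3)·(2/9) + 2 = 4/3.
For Player 2: with q = P(C1), equating a1's and a4's payoffs gives −7q + 6 = 2q ⇒ q = 2/3.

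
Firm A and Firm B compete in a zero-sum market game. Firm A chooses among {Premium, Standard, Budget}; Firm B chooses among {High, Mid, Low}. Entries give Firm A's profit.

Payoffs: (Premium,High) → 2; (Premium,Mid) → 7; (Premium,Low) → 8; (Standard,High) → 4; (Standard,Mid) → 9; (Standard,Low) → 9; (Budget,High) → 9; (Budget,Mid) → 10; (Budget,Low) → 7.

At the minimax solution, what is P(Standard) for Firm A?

Row minima: Premium → 2, Standard → 4, Budget → 7; maximin = 7.
Column maxima: High → 9, Mid → 10, Low → 9; minimax = 9.
7 ≠ 9, so there is no saddle point; optimal play is mixed.
Premium is strictly dominated by Standard, so Firm A never plays it.
Mid is strictly dominated by High (it gives Firm A strictly more in every row), so Firm B never plays it.
On the remaining 2×2 (Standard, Budget vs High, Low):
Let Firm A play Standard with probability p. Expected payoff against High: 4p + 9(1−p) = −5p + 9; against Low: 9p + 7(1−p) = 2p + 7.
Setting these equal: −5p + 9 = 2p + 7 ⇒ −7p = -2 ⇒ p = 2/7, and the value is (-5)·(2/7) + 9 = 53/7.
For Firm B: with q = P(High), equating Standard's and Budget's payoffs gives −5q + 9 = 2q + 7 ⇒ q = 2/7.

2/7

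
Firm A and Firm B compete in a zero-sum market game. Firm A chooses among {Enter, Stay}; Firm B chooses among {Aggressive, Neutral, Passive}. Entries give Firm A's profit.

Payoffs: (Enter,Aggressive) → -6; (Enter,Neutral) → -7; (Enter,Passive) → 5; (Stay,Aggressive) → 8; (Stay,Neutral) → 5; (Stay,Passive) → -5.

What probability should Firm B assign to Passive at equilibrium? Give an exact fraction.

6/11

Row minima: Enter → -7, Stay → -5; maximin = -5.
Column maxima: Aggressive → 8, Neutral → 5, Passive → 5; minimax = 5.
-5 ≠ 5, so there is no saddle point; optimal play is mixed.
Aggressive is strictly dominated by Neutral (it gives Firm A strictly more in every row), so Firm B never plays it.
On the remaining 2×2 (Enter, Stay vs Neutral, Passive):
Let Firm A play Enter with probability p. Expected payoff against Neutral: (-7)p + 5(1−p) = −12p + 5; against Passive: 5p + (-5)(1−p) = 10p − 5.
Setting these equal: −12p + 5 = 10p − 5 ⇒ −22p = -10 ⇒ p = 5/11, and the value is (-12)·(5/11) + 5 = -5/11.
For Firm B: with q = P(Neutral), equating Enter's and Stay's payoffs gives −12q + 5 = 10q − 5 ⇒ q = 5/11.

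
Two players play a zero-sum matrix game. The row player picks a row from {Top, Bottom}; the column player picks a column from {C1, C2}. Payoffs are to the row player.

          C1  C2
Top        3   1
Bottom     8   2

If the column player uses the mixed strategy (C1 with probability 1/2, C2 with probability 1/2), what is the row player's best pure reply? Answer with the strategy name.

Expected payoff of Top: (1/2)·3 + (1/2)·1 = 2.
Expected payoff of Bottom: (1/2)·8 + (1/2)·2 = 5.
The largest is 5, so the row player's best response is Bottom.

Bottom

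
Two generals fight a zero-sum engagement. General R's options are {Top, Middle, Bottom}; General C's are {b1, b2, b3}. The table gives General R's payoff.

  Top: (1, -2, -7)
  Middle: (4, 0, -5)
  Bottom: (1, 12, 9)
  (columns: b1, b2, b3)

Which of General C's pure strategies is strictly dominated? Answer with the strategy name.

b3 holds General R's payoff strictly below b2 in every row: -7 < -2, -5 < 0, 9 < 12.
So b2 is strictly dominated for General C.

b2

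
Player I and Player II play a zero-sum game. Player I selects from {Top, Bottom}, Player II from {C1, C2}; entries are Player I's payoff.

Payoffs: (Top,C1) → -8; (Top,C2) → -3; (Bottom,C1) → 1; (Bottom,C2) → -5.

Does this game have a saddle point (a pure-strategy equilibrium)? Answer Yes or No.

Row minima: Top → -8, Bottom → -5; maximin = -5.
Column maxima: C1 → 1, C2 → -3; minimax = -3.
-5 ≠ -3, so no pure-strategy equilibrium exists.

No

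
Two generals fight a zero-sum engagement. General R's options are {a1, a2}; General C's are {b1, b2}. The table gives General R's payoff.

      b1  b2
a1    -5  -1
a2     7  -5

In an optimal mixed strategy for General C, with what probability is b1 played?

1/4

Row minima: a1 → -5, a2 → -5; maximin = -5.
Column maxima: b1 → 7, b2 → -1; minimax = -1.
-5 ≠ -1, so there is no saddle point; optimal play is mixed.
Let General R play a1 with probability p. Expected payoff against b1: (-5)p + 7(1−p) = −12p + 7; against b2: (-1)p + (-5)(1−p) = 4p − 5.
Setting these equal: −12p + 7 = 4p − 5 ⇒ −16p = -12 ⇒ p = 3/4, and the value is (-12)·(3/4) + 7 = -2.
For General C: with q = P(b1), equating a1's and a2's payoffs gives −4q − 1 = 12q − 5 ⇒ q = 1/4.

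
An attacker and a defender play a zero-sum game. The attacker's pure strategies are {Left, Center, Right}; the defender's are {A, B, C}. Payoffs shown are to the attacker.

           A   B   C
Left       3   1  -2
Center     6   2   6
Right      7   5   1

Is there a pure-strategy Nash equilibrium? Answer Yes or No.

No

Row minima: Left → -2, Center → 2, Right → 1; maximin = 2.
Column maxima: A → 7, B → 5, C → 6; minimax = 5.
2 ≠ 5, so no pure-strategy equilibrium exists.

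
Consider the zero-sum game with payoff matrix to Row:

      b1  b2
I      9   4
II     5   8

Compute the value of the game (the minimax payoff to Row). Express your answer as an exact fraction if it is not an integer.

Row minima: I → 4, II → 5; maximin = 5.
Column maxima: b1 → 9, b2 → 8; minimax = 8.
5 ≠ 8, so there is no saddle point; optimal play is mixed.
Let Row play I with probability p. Expected payoff against b1: 9p + 5(1−p) = 4p + 5; against b2: 4p + 8(1−p) = −4p + 8.
Setting these equal: 4p + 5 = −4p + 8 ⇒ 8p = 3 ⇒ p = 3/8, and the value is (4)·(3/8) + 5 = 13/2.
For Column: with q = P(b1), equating I's and II's payoffs gives 5q + 4 = −3q + 8 ⇒ q = 1/2.

13/2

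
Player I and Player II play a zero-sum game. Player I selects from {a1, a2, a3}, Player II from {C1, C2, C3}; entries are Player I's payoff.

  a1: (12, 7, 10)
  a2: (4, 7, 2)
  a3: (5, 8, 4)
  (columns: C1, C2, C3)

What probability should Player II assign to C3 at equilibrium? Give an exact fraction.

Row minima: a1 → 7, a2 → 2, a3 → 4; maximin = 7.
Column maxima: C1 → 12, C2 → 8, C3 → 10; minimax = 8.
7 ≠ 8, so there is no saddle point; optimal play is mixed.
a2 is strictly dominated by a3, so Player I never plays it.
C1 is strictly dominated by C3 (it gives Player I strictly more in every row), so Player II never plays it.
On the remaining 2×2 (a1, a3 vs C2, C3):
Let Player I play a1 with probability p. Expected payoff against C2: 7p + 8(1−p) = −p + 8; against C3: 10p + 4(1−p) = 6p + 4.
Setting these equal: −p + 8 = 6p + 4 ⇒ −7p = -4 ⇒ p = 4/7, and the value is (-1)·(4/7) + 8 = 52/7.
For Player II: with q = P(C2), equating a1's and a3's payoffs gives −3q + 10 = 4q + 4 ⇒ q = 6/7.

1/7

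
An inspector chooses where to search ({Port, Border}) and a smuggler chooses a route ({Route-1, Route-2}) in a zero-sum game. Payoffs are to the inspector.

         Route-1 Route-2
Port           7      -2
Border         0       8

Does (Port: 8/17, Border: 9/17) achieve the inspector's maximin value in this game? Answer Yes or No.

Yes

Against Route-1 this mix gives (8/17)·7 + (9/17)·0 = 56/17.
Against Route-2 this mix gives (8/17)·(-2) + (9/17)·8 = 56/17.
All of the smuggler's active replies (Route-1, Route-2) yield 56/17, and no column does worse for the inspector. The mix makes the smuggler indifferent and guarantees 56/17, so it is optimal.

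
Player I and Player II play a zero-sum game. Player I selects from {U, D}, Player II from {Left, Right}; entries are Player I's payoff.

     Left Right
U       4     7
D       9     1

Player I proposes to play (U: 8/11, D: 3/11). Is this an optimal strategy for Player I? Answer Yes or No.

Yes

Against Left this mix gives (8/11)·4 + (3/11)·9 = 59/11.
Against Right this mix gives (8/11)·7 + (3/11)·1 = 59/11.
All of Player II's active replies (Left, Right) yield 59/11, and no column does worse for Player I. The mix makes Player II indifferent and guarantees 59/11, so it is optimal.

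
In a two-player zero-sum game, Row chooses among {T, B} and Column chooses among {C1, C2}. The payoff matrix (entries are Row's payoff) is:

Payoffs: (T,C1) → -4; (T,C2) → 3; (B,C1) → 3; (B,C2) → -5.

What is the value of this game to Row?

Row minima: T → -4, B → -5; maximin = -4.
Column maxima: C1 → 3, C2 → 3; minimax = 3.
-4 ≠ 3, so there is no saddle point; optimal play is mixed.
Let Row play T with probability p. Expected payoff against C1: (-4)p + 3(1−p) = −7p + 3; against C2: 3p + (-5)(1−p) = 8p − 5.
Setting these equal: −7p + 3 = 8p − 5 ⇒ −15p = -8 ⇒ p = 8/15, and the value is (-7)·(8/15) + 3 = -11/15.
For Column: with q = P(C1), equating T's and B's payoffs gives −7q + 3 = 8q − 5 ⇒ q = 8/15.

-11/15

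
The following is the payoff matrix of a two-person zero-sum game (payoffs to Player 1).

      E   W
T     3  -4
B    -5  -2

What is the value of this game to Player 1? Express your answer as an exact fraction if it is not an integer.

Row minima: T → -4, B → -5; maximin = -4.
Column maxima: E → 3, W → -2; minimax = -2.
-4 ≠ -2, so there is no saddle point; optimal play is mixed.
Let Player 1 play T with probability p. Expected payoff against E: 3p + (-5)(1−p) = 8p − 5; against W: (-4)p + (-2)(1−p) = −2p − 2.
Setting these equal: 8p − 5 = −2p − 2 ⇒ 10p = 3 ⇒ p = 3/10, and the value is (8)·(3/10) − 5 = -13/5.
For Player 2: with q = P(E), equating T's and B's payoffs gives 7q − 4 = −3q − 2 ⇒ q = 1/5.

-13/5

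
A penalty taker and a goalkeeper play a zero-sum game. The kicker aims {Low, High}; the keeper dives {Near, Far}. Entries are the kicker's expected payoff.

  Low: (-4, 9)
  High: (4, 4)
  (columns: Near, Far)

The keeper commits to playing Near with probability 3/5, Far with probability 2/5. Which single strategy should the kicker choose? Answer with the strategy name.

High

Expected payoff of Low: (3/5)·(-4) + (2/5)·9 = 6/5.
Expected payoff of High: (3/5)·4 + (2/5)·4 = 4.
The largest is 4, so the kicker's best response is High.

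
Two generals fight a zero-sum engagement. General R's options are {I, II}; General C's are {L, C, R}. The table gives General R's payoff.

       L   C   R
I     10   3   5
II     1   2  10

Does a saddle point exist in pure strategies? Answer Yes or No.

Row minima: I → 3, II → 1; maximin = 3.
Column maxima: L → 10, C → 3, R → 10; minimax = 3.
maximin = minimax = 3, so a saddle point exists.

Yes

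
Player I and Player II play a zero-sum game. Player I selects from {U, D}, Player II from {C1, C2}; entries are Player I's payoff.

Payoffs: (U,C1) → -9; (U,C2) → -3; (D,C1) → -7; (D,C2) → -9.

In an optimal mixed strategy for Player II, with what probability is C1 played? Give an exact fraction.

3/4

Row minima: U → -9, D → -9; maximin = -9.
Column maxima: C1 → -7, C2 → -3; minimax = -7.
-9 ≠ -7, so there is no saddle point; optimal play is mixed.
Let Player I play U with probability p. Expected payoff against C1: (-9)p + (-7)(1−p) = −2p − 7; against C2: (-3)p + (-9)(1−p) = 6p − 9.
Setting these equal: −2p − 7 = 6p − 9 ⇒ −8p = -2 ⇒ p = 1/4, and the value is (-2)·(1/4) − 7 = -15/2.
For Player II: with q = P(C1), equating U's and D's payoffs gives −6q − 3 = 2q − 9 ⇒ q = 3/4.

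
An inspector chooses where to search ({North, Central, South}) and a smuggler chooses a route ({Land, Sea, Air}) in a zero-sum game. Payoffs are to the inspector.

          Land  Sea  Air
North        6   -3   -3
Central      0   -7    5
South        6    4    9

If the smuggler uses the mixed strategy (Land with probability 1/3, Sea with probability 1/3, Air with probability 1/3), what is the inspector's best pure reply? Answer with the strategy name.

Expected payoff of North: (1/3)·6 + (1/3)·(-3) + (1/3)·(-3) = 0.
Expected payoff of Central: (1/3)·0 + (1/3)·(-7) + (1/3)·5 = -2/3.
Expected payoff of South: (1/3)·6 + (1/3)·4 + (1/3)·9 = 19/3.
The largest is 19/3, so the inspector's best response is South.

South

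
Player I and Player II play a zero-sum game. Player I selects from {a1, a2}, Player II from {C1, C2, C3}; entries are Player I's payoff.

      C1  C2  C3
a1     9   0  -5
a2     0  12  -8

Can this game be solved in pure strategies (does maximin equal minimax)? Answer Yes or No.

Yes

Row minima: a1 → -5, a2 → -8; maximin = -5.
Column maxima: C1 → 9, C2 → 12, C3 → -5; minimax = -5.
maximin = minimax = -5, so a saddle point exists.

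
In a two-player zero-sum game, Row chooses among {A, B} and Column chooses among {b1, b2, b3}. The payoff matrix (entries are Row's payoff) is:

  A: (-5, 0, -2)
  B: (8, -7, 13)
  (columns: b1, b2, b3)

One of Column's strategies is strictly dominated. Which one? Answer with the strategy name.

b3

b1 holds Row's payoff strictly below b3 in every row: -5 < -2, 8 < 13.
So b3 is strictly dominated for Column.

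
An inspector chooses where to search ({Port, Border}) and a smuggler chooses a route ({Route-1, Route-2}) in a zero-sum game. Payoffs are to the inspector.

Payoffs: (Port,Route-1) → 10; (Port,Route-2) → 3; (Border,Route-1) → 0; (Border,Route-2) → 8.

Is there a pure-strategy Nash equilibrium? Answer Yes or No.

Row minima: Port → 3, Border → 0; maximin = 3.
Column maxima: Route-1 → 10, Route-2 → 8; minimax = 8.
3 ≠ 8, so no pure-strategy equilibrium exists.

No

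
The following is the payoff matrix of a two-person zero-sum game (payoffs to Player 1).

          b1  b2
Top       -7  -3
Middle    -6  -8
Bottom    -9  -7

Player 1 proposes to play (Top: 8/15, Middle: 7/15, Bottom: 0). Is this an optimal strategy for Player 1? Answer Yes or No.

No

Against b1 this mix gives (8/15)·(-7) + (7/15)·(-6) = -98/15.
Against b2 this mix gives (8/15)·(-3) + (7/15)·(-8) = -16/3.
Player 2 will play b1, holding Player 1 to -98/15. Shifting weight toward the row that does better against b1 would raise this floor (the equalizing mix achieves -19/3 against both b1 and b2), so the proposed strategy is not optimal.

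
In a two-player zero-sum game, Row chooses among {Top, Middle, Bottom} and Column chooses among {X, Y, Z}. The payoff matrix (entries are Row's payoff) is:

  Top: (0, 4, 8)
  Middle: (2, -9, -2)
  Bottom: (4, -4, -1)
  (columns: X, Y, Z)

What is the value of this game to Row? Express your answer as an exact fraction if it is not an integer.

4/3

Row minima: Top → 0, Middle → -9, Bottom → -4; maximin = 0.
Column maxima: X → 4, Y → 4, Z → 8; minimax = 4.
0 ≠ 4, so there is no saddle point; optimal play is mixed.
Middle is strictly dominated by Bottom, so Row never plays it.
Z is strictly dominated by Y (it gives Row strictly more in every row), so Column never plays it.
On the remaining 2×2 (Top, Bottom vs X, Y):
Let Row play Top with probability p. Expected payoff against X: 0p + 4(1−p) = −4p + 4; against Y: 4p + (-4)(1−p) = 8p − 4.
Setting these equal: −4p + 4 = 8p − 4 ⇒ −12p = -8 ⇒ p = 2/3, and the value is (-4)·(2/3) + 4 = 4/3.
For Column: with q = P(X), equating Top's and Bottom's payoffs gives −4q + 4 = 8q − 4 ⇒ q = 2/3.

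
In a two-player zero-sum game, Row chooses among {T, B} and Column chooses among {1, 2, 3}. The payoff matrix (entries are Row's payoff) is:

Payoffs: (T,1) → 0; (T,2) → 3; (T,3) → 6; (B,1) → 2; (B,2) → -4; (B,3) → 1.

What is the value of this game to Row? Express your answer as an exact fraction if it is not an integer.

2/3

Row minima: T → 0, B → -4; maximin = 0.
Column maxima: 1 → 2, 2 → 3, 3 → 6; minimax = 2.
0 ≠ 2, so there is no saddle point; optimal play is mixed.
3 is strictly dominated by 2 (it gives Row strictly more in every row), so Column never plays it.
On the remaining 2×2 (T, B vs 1, 2):
Let Row play T with probability p. Expected payoff against 1: 0p + 2(1−p) = −2p + 2; against 2: 3p + (-4)(1−p) = 7p − 4.
Setting these equal: −2p + 2 = 7p − 4 ⇒ −9p = -6 ⇒ p = 2/3, and the value is (-2)·(2/3) + 2 = 2/3.
For Column: with q = P(1), equating T's and B's payoffs gives −3q + 3 = 6q − 4 ⇒ q = 7/9.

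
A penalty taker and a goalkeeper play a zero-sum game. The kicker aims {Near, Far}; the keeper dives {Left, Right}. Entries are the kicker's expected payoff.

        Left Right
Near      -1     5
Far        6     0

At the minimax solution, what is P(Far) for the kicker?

1/2

Row minima: Near → -1, Far → 0; maximin = 0.
Column maxima: Left → 6, Right → 5; minimax = 5.
0 ≠ 5, so there is no saddle point; optimal play is mixed.
Let the kicker play Near with probability p. Expected payoff against Left: (-1)p + 6(1−p) = −7p + 6; against Right: 5p + 0(1−p) = 5p.
Setting these equal: −7p + 6 = 5p ⇒ −12p = -6 ⇒ p = 1/2, and the value is (-7)·(1/2) + 6 = 5/2.
For the keeper: with q = P(Left), equating Near's and Far's payoffs gives −6q + 5 = 6q ⇒ q = 5/12.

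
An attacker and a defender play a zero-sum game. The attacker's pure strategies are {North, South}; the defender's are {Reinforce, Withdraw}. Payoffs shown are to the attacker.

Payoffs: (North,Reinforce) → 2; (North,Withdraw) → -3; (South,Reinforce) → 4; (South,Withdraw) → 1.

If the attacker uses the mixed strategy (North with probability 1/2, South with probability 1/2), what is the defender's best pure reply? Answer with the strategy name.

Withdraw

If the defender plays Reinforce, the attacker's expected payoff is (1/2)·2 + (1/2)·4 = 3.
If the defender plays Withdraw, the attacker's expected payoff is (1/2)·(-3) + (1/2)·1 = -1.
The defender minimizes the attacker's payoff; the smallest is -1, so the best response is Withdraw.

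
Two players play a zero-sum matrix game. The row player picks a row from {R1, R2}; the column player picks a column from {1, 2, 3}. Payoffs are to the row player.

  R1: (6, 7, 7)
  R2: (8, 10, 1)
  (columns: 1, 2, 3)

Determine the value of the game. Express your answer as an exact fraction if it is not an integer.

Row minima: R1 → 6, R2 → 1; maximin = 6.
Column maxima: 1 → 8, 2 → 10, 3 → 7; minimax = 7.
6 ≠ 7, so there is no saddle point; optimal play is mixed.
2 is strictly dominated by 1 (it gives the row player strictly more in every row), so the column player never plays it.
On the remaining 2×2 (R1, R2 vs 1, 3):
Let the row player play R1 with probability p. Expected payoff against 1: 6p + 8(1−p) = −2p + 8; against 3: 7p + 1(1−p) = 6p + 1.
Setting these equal: −2p + 8 = 6p + 1 ⇒ −8p = -7 ⇒ p = 7/8, and the value is (-2)·(7/8) + 8 = 25/4.
For the column player: with q = P(1), equating R1's and R2's payoffs gives −q + 7 = 7q + 1 ⇒ q = 3/4.

25/4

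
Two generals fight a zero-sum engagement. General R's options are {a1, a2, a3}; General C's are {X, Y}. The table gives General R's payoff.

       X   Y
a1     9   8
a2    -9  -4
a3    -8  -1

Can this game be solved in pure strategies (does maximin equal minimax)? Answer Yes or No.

Row minima: a1 → 8, a2 → -9, a3 → -8; maximin = 8.
Column maxima: X → 9, Y → 8; minimax = 8.
maximin = minimax = 8, so a saddle point exists.

Yes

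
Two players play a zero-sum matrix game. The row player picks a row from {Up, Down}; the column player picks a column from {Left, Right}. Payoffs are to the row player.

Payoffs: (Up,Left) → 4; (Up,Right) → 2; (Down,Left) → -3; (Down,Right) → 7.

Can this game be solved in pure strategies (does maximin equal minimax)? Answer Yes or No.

No

Row minima: Up → 2, Down → -3; maximin = 2.
Column maxima: Left → 4, Right → 7; minimax = 4.
2 ≠ 4, so no pure-strategy equilibrium exists.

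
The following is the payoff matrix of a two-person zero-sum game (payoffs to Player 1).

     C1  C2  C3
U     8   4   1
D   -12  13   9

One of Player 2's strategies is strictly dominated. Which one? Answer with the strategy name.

C2

C3 holds Player 1's payoff strictly below C2 in every row: 1 < 4, 9 < 13.
So C2 is strictly dominated for Player 2.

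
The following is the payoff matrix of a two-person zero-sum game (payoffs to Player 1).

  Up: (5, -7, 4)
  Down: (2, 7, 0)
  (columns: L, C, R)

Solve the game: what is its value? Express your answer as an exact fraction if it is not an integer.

Row minima: Up → -7, Down → 0; maximin = 0.
Column maxima: L → 5, C → 7, R → 4; minimax = 4.
0 ≠ 4, so there is no saddle point; optimal play is mixed.
L is strictly dominated by R (it gives Player 1 strictly more in every row), so Player 2 never plays it.
On the remaining 2×2 (Up, Down vs C, R):
Let Player 1 play Up with probability p. Expected payoff against C: (-7)p + 7(1−p) = −14p + 7; against R: 4p + 0(1−p) = 4p.
Setting these equal: −14p + 7 = 4p ⇒ −18p = -7 ⇒ p = 7/18, and the value is (-14)·(7/18) + 7 = 14/9.
For Player 2: with q = P(C), equating Up's and Down's payoffs gives −11q + 4 = 7q ⇒ q = 2/9.

14/9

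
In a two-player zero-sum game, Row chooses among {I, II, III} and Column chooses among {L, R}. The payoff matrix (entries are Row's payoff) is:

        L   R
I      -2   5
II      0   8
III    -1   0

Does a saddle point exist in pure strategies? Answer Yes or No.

Yes

Row minima: I → -2, II → 0, III → -1; maximin = 0.
Column maxima: L → 0, R → 8; minimax = 0.
maximin = minimax = 0, so a saddle point exists.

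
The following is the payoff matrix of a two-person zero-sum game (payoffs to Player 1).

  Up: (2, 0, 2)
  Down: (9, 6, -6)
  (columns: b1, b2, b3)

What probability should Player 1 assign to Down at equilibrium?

Row minima: Up → 0, Down → -6; maximin = 0.
Column maxima: b1 → 9, b2 → 6, b3 → 2; minimax = 2.
0 ≠ 2, so there is no saddle point; optimal play is mixed.
b1 is strictly dominated by b2 (it gives Player 1 strictly more in every row), so Player 2 never plays it.
On the remaining 2×2 (Up, Down vs b2, b3):
Let Player 1 play Up with probability p. Expected payoff against b2: 0p + 6(1−p) = −6p + 6; against b3: 2p + (-6)(1−p) = 8p − 6.
Setting these equal: −6p + 6 = 8p − 6 ⇒ −14p = -12 ⇒ p = 6/7, and the value is (-6)·(6/7) + 6 = 6/7.
For Player 2: with q = P(b2), equating Up's and Down's payoffs gives −2q + 2 = 12q − 6 ⇒ q = 4/7.

1/7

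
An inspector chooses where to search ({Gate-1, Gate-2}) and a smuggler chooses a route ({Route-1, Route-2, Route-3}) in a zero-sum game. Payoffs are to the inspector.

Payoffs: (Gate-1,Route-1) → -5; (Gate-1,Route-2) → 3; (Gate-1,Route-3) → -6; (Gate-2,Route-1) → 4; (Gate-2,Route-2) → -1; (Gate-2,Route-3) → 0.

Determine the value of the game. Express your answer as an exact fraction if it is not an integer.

Row minima: Gate-1 → -6, Gate-2 → -1; maximin = -1.
Column maxima: Route-1 → 4, Route-2 → 3, Route-3 → 0; minimax = 0.
-1 ≠ 0, so there is no saddle point; optimal play is mixed.
Route-1 is strictly dominated by Route-3 (it gives the inspector strictly more in every row), so the smuggler never plays it.
On the remaining 2×2 (Gate-1, Gate-2 vs Route-2, Route-3):
Let the inspector play Gate-1 with probability p. Expected payoff against Route-2: 3p + (-1)(1−p) = 4p − 1; against Route-3: (-6)p + 0(1−p) = −6p.
Setting these equal: 4p − 1 = −6p ⇒ 10p = 1 ⇒ p = 1/10, and the value is (4)·(1/10) − 1 = -3/5.
For the smuggler: with q = P(Route-2), equating Gate-1's and Gate-2's payoffs gives 9q − 6 = −q ⇒ q = 3/5.

-3/5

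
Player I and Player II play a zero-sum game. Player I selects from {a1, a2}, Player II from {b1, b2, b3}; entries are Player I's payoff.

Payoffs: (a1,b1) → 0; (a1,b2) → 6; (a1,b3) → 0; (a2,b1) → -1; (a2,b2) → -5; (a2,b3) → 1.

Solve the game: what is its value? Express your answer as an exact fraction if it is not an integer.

0

Row minima: a1 → 0, a2 → -5; maximin = 0.
Column maxima: b1 → 0, b2 → 6, b3 → 1; minimax = 0.
Since maximin = minimax = 0, there is a saddle point and the value is 0.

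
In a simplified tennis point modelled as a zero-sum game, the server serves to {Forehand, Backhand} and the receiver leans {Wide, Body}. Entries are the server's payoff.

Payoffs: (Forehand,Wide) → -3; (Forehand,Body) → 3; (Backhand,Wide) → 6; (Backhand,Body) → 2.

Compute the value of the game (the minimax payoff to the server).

Row minima: Forehand → -3, Backhand → 2; maximin = 2.
Column maxima: Wide → 6, Body → 3; minimax = 3.
2 ≠ 3, so there is no saddle point; optimal play is mixed.
Let the server play Forehand with probability p. Expected payoff against Wide: (-3)p + 6(1−p) = −9p + 6; against Body: 3p + 2(1−p) = p + 2.
Setting these equal: −9p + 6 = p + 2 ⇒ −10p = -4 ⇒ p = 2/5, and the value is (-9)·(2/5) + 6 = 12/5.
For the receiver: with q = P(Wide), equating Forehand's and Backhand's payoffs gives −6q + 3 = 4q + 2 ⇒ q = 1/10.

12/5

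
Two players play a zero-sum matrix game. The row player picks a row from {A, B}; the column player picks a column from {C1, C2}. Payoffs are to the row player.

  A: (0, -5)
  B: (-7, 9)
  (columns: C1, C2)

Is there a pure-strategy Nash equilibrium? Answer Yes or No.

No

Row minima: A → -5, B → -7; maximin = -5.
Column maxima: C1 → 0, C2 → 9; minimax = 0.
-5 ≠ 0, so no pure-strategy equilibrium exists.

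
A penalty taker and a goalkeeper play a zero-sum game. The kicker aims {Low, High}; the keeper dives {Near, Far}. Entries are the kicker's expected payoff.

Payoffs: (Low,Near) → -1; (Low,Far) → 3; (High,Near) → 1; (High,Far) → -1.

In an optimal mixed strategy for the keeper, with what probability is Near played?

2/3

Row minima: Low → -1, High → -1; maximin = -1.
Column maxima: Near → 1, Far → 3; minimax = 1.
-1 ≠ 1, so there is no saddle point; optimal play is mixed.
Let the kicker play Low with probability p. Expected payoff against Near: (-1)p + 1(1−p) = −2p + 1; against Far: 3p + (-1)(1−p) = 4p − 1.
Setting these equal: −2p + 1 = 4p − 1 ⇒ −6p = -2 ⇒ p = 1/3, and the value is (-2)·(1/3) + 1 = 1/3.
For the keeper: with q = P(Near), equating Low's and High's payoffs gives −4q + 3 = 2q − 1 ⇒ q = 2/3.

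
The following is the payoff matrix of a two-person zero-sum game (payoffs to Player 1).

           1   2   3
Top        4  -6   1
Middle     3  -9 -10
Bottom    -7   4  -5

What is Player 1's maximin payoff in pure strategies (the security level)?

-6

Row minima: Top → -6, Middle → -10, Bottom → -7.
The best of these is -6.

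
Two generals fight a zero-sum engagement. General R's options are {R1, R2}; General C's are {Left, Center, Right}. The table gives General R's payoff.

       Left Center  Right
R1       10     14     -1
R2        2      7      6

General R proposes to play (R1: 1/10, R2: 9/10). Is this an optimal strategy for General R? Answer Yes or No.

Against Left this mix gives (1/10)·10 + (9/10)·2 = 14/5.
Against Center this mix gives (1/10)·14 + (9/10)·7 = 77/10.
Against Right this mix gives (1/10)·(-1) + (9/10)·6 = 53/10.
General C will play Left, holding General R to 14/5. Shifting weight toward the row that does better against Left would raise this floor (the equalizing mix achieves 62/15 against both Left and Right), so the proposed strategy is not optimal.

No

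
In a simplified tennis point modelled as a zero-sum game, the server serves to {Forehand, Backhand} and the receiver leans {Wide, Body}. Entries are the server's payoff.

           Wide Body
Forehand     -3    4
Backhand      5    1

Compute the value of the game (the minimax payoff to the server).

Row minima: Forehand → -3, Backhand → 1; maximin = 1.
Column maxima: Wide → 5, Body → 4; minimax = 4.
1 ≠ 4, so there is no saddle point; optimal play is mixed.
Let the server play Forehand with probability p. Expected payoff against Wide: (-3)p + 5(1−p) = −8p + 5; against Body: 4p + 1(1−p) = 3p + 1.
Setting these equal: −8p + 5 = 3p + 1 ⇒ −11p = -4 ⇒ p = 4/11, and the value is (-8)·(4/11) + 5 = 23/11.
For the receiver: with q = P(Wide), equating Forehand's and Backhand's payoffs gives −7q + 4 = 4q + 1 ⇒ q = 3/11.

23/11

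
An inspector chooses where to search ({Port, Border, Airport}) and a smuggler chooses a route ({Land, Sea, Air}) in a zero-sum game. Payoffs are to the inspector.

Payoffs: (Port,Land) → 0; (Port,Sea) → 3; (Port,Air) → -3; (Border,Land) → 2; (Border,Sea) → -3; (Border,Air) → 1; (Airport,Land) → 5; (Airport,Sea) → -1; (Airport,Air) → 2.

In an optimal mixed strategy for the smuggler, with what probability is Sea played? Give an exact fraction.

5/9

Row minima: Port → -3, Border → -3, Airport → -1; maximin = -1.
Column maxima: Land → 5, Sea → 3, Air → 2; minimax = 2.
-1 ≠ 2, so there is no saddle point; optimal play is mixed.
Border is strictly dominated by Airport, so the inspector never plays it.
Land is strictly dominated by Air (it gives the inspector strictly more in every row), so the smuggler never plays it.
On the remaining 2×2 (Port, Airport vs Sea, Air):
Let the inspector play Port with probability p. Expected payoff against Sea: 3p + (-1)(1−p) = 4p − 1; against Air: (-3)p + 2(1−p) = −5p + 2.
Setting these equal: 4p − 1 = −5p + 2 ⇒ 9p = 3 ⇒ p = 1/3, and the value is (4)·(1/3) − 1 = 1/3.
For the smuggler: with q = P(Sea), equating Port's and Airport's payoffs gives 6q − 3 = −3q + 2 ⇒ q = 5/9.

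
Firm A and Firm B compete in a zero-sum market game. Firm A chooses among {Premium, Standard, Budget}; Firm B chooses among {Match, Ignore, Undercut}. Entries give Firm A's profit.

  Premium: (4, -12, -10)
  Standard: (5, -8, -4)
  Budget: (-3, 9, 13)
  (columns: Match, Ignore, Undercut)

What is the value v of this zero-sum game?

21/25

Row minima: Premium → -12, Standard → -8, Budget → -3; maximin = -3.
Column maxima: Match → 5, Ignore → 9, Undercut → 13; minimax = 5.
-3 ≠ 5, so there is no saddle point; optimal play is mixed.
Premium is strictly dominated by Standard, so Firm A never plays it.
Undercut is strictly dominated by Ignore (it gives Firm A strictly more in every row), so Firm B never plays it.
On the remaining 2×2 (Standard, Budget vs Match, Ignore):
Let Firm A play Standard with probability p. Expected payoff against Match: 5p + (-3)(1−p) = 8p − 3; against Ignore: (-8)p + 9(1−p) = −17p + 9.
Setting these equal: 8p − 3 = −17p + 9 ⇒ 25p = 12 ⇒ p = 12/25, and the value is (8)·(12/25) − 3 = 21/25.
For Firm B: with q = P(Match), equating Standard's and Budget's payoffs gives 13q − 8 = −12q + 9 ⇒ q = 17/25.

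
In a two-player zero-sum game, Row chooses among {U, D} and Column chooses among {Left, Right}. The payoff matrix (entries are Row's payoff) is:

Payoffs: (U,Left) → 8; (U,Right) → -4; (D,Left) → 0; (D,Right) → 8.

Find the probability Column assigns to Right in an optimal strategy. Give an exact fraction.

Row minima: U → -4, D → 0; maximin = 0.
Column maxima: Left → 8, Right → 8; minimax = 8.
0 ≠ 8, so there is no saddle point; optimal play is mixed.
Let Row play U with probability p. Expected payoff against Left: 8p + 0(1−p) = 8p; against Right: (-4)p + 8(1−p) = −12p + 8.
Setting these equal: 8p = −12p + 8 ⇒ 20p = 8 ⇒ p = 2/5, and the value is (8)·(2/5) = 16/5.
For Column: with q = P(Left), equating U's and D's payoffs gives 12q − 4 = −8q + 8 ⇒ q = 3/5.

2/5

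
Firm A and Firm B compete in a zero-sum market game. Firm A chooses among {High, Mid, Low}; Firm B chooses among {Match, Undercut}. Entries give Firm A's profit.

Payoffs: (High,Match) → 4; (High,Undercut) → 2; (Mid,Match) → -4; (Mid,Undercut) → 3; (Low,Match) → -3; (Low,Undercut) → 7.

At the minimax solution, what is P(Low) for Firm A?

1/6

Row minima: High → 2, Mid → -4, Low → -3; maximin = 2.
Column maxima: Match → 4, Undercut → 7; minimax = 4.
2 ≠ 4, so there is no saddle point; optimal play is mixed.
Mid is strictly dominated by Low, so Firm A never plays it.
On the remaining 2×2 (High, Low vs Match, Undercut):
Let Firm A play High with probability p. Expected payoff against Match: 4p + (-3)(1−p) = 7p − 3; against Undercut: 2p + 7(1−p) = −5p + 7.
Setting these equal: 7p − 3 = −5p + 7 ⇒ 12p = 10 ⇒ p = 5/6, and the value is (7)·(5/6) − 3 = 17/6.
For Firm B: with q = P(Match), equating High's and Low's payoffs gives 2q + 2 = −10q + 7 ⇒ q = 5/12.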